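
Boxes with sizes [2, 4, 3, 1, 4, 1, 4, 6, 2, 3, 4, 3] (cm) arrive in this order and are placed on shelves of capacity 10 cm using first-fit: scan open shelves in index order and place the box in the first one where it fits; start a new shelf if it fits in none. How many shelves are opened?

  2 → shelf 1 (new)  [load 2/10]
  4 → shelf 1  [load 6/10]
  3 → shelf 1  [load 9/10]
  1 → shelf 1  [load 10/10]
  4 → shelf 2 (new)  [load 4/10]
  1 → shelf 2  [load 5/10]
  4 → shelf 2  [load 9/10]
  6 → shelf 3 (new)  [load 6/10]
  2 → shelf 3  [load 8/10]
  3 → shelf 4 (new)  [load 3/10]
  4 → shelf 4  [load 7/10]
  3 → shelf 4  [load 10/10]
4 shelves opened.

4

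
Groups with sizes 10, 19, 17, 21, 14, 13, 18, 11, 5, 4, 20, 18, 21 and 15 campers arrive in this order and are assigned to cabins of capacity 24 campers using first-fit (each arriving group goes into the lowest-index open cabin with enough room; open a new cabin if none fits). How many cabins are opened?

  10 → cabin 1 (new)  [load 10/24]
  19 → cabin 2 (new)  [load 19/24]
  17 → cabin 3 (new)  [load 17/24]
  21 → cabin 4 (new)  [load 21/24]
  14 → cabin 1  [load 24/24]
  13 → cabin 5 (new)  [load 13/24]
  18 → cabin 6 (new)  [load 18/24]
  11 → cabin 5  [load 24/24]
  5 → cabin 2  [load 24/24]
  4 → cabin 3  [load 21/24]
  20 → cabin 7 (new)  [load 20/24]
  18 → cabin 8 (new)  [load 18/24]
  21 → cabin 9 (new)  [load 21/24]
  15 → cabin 10 (new)  [load 15/24]
10 cabins opened.

10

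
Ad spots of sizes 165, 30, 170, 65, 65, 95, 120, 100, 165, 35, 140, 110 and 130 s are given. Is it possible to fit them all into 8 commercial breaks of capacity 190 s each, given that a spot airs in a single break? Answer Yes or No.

Total = 1390 s; ⌈1390/190⌉ = 8.
The bound of 8 does not rule out 8, but exhaustive search shows no assignment into 8 commercial breaks of capacity 190 s exists — the minimum is 9.

No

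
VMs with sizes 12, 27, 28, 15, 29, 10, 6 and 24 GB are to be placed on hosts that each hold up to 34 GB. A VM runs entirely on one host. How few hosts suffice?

Total = 29 + 28 + 27 + 24 + 15 + 12 + 10 + 6 = 151 GB.
Lower bound: ⌈151/34⌉ = 5 hosts.
A packing using 5 hosts:
  host 1: 29 = 29
  host 2: 28 + 6 = 34
  host 3: 27 = 27
  host 4: 24 + 10 = 34
  host 5: 15 + 12 = 27
This matches the lower bound, so 5 is optimal.

5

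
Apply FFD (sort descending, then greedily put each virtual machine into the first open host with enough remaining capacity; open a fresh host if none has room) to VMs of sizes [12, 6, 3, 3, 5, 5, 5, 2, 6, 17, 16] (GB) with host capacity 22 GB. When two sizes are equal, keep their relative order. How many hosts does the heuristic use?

4

Sorted descending: 17, 16, 12, 6, 6, 5, 5, 5, 3, 3, 2.
  17 → host 1 (new)  [load 17/22]
  16 → host 2 (new)  [load 16/22]
  12 → host 3 (new)  [load 12/22]
  6 → host 2  [load 22/22]
  6 → host 3  [load 18/22]
  5 → host 1  [load 22/22]
  5 → host 4 (new)  [load 5/22]
  5 → host 4  [load 10/22]
  3 → host 3  [load 21/22]
  3 → host 4  [load 13/22]
  2 → host 4  [load 15/22]
4 hosts opened.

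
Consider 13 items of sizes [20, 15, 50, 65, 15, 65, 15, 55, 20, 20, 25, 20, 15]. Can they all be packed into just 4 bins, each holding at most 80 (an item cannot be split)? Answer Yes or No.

No

Total = 400; ⌈400/80⌉ = 5.
At least 5 bins are required, but only 4 are allowed.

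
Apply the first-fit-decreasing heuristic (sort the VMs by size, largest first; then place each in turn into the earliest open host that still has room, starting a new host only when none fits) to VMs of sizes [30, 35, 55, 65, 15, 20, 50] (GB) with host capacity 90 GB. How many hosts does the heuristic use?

Sorted descending: 65, 55, 50, 35, 30, 20, 15.
  65 → host 1 (new)  [load 65/90]
  55 → host 2 (new)  [load 55/90]
  50 → host 3 (new)  [load 50/90]
  35 → host 2  [load 90/90]
  30 → host 3  [load 80/90]
  20 → host 1  [load 85/90]
  15 → host 4 (new)  [load 15/90]
4 hosts opened.

4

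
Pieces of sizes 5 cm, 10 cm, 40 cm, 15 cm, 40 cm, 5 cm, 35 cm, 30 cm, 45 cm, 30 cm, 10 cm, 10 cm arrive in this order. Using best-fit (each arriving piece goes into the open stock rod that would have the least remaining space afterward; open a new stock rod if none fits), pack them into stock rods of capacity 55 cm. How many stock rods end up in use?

  5 → stock rod 1 (new)  [load 5/55]
  10 → stock rod 1  [load 15/55]
  40 → stock rod 1  [load 55/55]
  15 → stock rod 2 (new)  [load 15/55]
  40 → stock rod 2  [load 55/55]
  5 → stock rod 3 (new)  [load 5/55]
  35 → stock rod 3  [load 40/55]
  30 → stock rod 4 (new)  [load 30/55]
  45 → stock rod 5 (new)  [load 45/55]
  30 → stock rod 6 (new)  [load 30/55]
  10 → stock rod 5  [load 55/55]
  10 → stock rod 3  [load 50/55]
6 stock rods opened.

6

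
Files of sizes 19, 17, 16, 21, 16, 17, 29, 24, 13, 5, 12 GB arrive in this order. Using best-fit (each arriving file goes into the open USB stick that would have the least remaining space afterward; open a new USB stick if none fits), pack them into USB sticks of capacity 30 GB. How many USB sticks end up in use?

  19 → USB stick 1 (new)  [load 19/30]
  17 → USB stick 2 (new)  [load 17/30]
  16 → USB stick 3 (new)  [load 16/30]
  21 → USB stick 4 (new)  [load 21/30]
  16 → USB stick 5 (new)  [load 16/30]
  17 → USB stick 6 (new)  [load 17/30]
  29 → USB stick 7 (new)  [load 29/30]
  24 → USB stick 8 (new)  [load 24/30]
  13 → USB stick 2  [load 30/30]
  5 → USB stick 8  [load 29/30]
  12 → USB stick 6  [load 29/30]
8 USB sticks opened.

8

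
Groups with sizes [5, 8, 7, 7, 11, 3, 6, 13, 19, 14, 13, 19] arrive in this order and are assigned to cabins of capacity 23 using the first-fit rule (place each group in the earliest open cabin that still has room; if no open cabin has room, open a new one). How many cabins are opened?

7

  5 → cabin 1 (new)  [load 5/23]
  8 → cabin 1  [load 13/23]
  7 → cabin 1  [load 20/23]
  7 → cabin 2 (new)  [load 7/23]
  11 → cabin 2  [load 18/23]
  3 → cabin 1  [load 23/23]
  6 → cabin 3 (new)  [load 6/23]
  13 → cabin 3  [load 19/23]
  19 → cabin 4 (new)  [load 19/23]
  14 → cabin 5 (new)  [load 14/23]
  13 → cabin 6 (new)  [load 13/23]
  19 → cabin 7 (new)  [load 19/23]
7 cabins opened.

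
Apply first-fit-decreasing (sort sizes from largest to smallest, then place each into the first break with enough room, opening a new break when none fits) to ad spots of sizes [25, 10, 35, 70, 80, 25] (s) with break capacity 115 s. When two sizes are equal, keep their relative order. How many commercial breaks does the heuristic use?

Sorted descending: 80, 70, 35, 25, 25, 10.
  80 → break 1 (new)  [load 80/115]
  70 → break 2 (new)  [load 70/115]
  35 → break 1  [load 115/115]
  25 → break 2  [load 95/115]
  25 → break 3 (new)  [load 25/115]
  10 → break 2  [load 105/115]
3 commercial breaks opened.

3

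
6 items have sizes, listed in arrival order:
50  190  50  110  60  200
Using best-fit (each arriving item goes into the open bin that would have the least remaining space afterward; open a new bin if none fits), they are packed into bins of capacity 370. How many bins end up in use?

2

  50 → bin 1 (new)  [load 50/370]
  190 → bin 1  [load 240/370]
  50 → bin 1  [load 290/370]
  110 → bin 2 (new)  [load 110/370]
  60 → bin 1  [load 350/370]
  200 → bin 2  [load 310/370]
2 bins opened.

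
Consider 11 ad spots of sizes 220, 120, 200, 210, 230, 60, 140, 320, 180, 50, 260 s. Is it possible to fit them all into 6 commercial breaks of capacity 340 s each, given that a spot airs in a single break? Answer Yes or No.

Total = 1990 s; ⌈1990/340⌉ = 6.
7 ad spots each exceed half the capacity and cannot share a break, forcing at least 7 commercial breaks.
At least 7 commercial breaks are required, but only 6 are allowed.

No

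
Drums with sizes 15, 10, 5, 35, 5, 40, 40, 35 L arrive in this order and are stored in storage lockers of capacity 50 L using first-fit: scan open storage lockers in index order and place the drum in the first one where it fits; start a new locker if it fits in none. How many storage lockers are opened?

5

  15 → locker 1 (new)  [load 15/50]
  10 → locker 1  [load 25/50]
  5 → locker 1  [load 30/50]
  35 → locker 2 (new)  [load 35/50]
  5 → locker 1  [load 35/50]
  40 → locker 3 (new)  [load 40/50]
  40 → locker 4 (new)  [load 40/50]
  35 → locker 5 (new)  [load 35/50]
5 storage lockers opened.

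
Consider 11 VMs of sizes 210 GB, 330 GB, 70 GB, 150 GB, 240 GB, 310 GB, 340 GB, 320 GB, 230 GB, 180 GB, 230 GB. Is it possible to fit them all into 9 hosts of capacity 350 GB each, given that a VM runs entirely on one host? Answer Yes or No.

Yes

A valid assignment using 9 hosts:
  host 1: 340 = 340
  host 2: 330 = 330
  host 3: 320 = 320
  host 4: 310 = 310
  host 5: 240 + 70 = 310
  host 6: 230 = 230
  host 7: 230 = 230
  host 8: 210 = 210
  host 9: 180 + 150 = 330
Every load is within 350 GB, so 9 hosts suffice.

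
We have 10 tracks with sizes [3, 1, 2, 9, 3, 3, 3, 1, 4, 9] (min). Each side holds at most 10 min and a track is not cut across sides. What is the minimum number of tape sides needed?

4

Total = 9 + 9 + 4 + 3 + 3 + 3 + 3 + 2 + 1 + 1 = 38 min.
Lower bound: ⌈38/10⌉ = 4 tape sides.
A packing using 4 tape sides:
  side 1: 9 + 1 = 10
  side 2: 9 + 1 = 10
  side 3: 4 + 3 + 3 = 10
  side 4: 3 + 3 + 2 = 8
This matches the lower bound, so 4 is optimal.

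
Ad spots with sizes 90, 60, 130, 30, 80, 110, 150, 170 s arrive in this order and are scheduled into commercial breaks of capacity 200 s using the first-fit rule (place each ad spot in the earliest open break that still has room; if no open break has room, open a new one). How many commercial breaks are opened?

  90 → break 1 (new)  [load 90/200]
  60 → break 1  [load 150/200]
  130 → break 2 (new)  [load 130/200]
  30 → break 1  [load 180/200]
  80 → break 3 (new)  [load 80/200]
  110 → break 3  [load 190/200]
  150 → break 4 (new)  [load 150/200]
  170 → break 5 (new)  [load 170/200]
5 commercial breaks opened.

5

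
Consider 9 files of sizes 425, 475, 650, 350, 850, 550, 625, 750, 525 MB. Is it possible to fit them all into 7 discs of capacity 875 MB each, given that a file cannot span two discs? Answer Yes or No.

Total = 5200 MB; ⌈5200/875⌉ = 6.
7 files each exceed half the capacity and cannot share a disc, forcing at least 7 discs.
The bound of 7 does not rule out 7, but exhaustive search shows no assignment into 7 discs of capacity 875 MB exists — the minimum is 8.

No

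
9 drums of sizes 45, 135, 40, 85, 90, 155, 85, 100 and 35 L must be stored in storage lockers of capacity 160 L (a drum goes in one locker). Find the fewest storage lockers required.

Total = 155 + 135 + 100 + 90 + 85 + 85 + 45 + 40 + 35 = 770 L.
Lower bound: ⌈770/160⌉ = 5 storage lockers.
Also, 6 drums each exceed 80 L, and no two of those can share a locker, so at least 6 storage lockers are needed.
A packing using 6 storage lockers:
  locker 1: 155 = 155
  locker 2: 135 = 135
  locker 3: 100 + 45 = 145
  locker 4: 90 + 40 = 130
  locker 5: 85 + 35 = 120
  locker 6: 85 = 85
This matches the lower bound, so 6 is optimal.

6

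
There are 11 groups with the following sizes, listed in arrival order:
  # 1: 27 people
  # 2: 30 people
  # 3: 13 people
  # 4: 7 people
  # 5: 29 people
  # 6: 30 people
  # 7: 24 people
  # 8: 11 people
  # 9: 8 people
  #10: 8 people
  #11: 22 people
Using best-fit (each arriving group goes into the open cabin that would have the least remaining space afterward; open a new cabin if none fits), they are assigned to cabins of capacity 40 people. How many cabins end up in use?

6

  27 → cabin 1 (new)  [load 27/40]
  30 → cabin 2 (new)  [load 30/40]
  13 → cabin 1  [load 40/40]
  7 → cabin 2  [load 37/40]
  29 → cabin 3 (new)  [load 29/40]
  30 → cabin 4 (new)  [load 30/40]
  24 → cabin 5 (new)  [load 24/40]
  11 → cabin 3  [load 40/40]
  8 → cabin 4  [load 38/40]
  8 → cabin 5  [load 32/40]
  22 → cabin 6 (new)  [load 22/40]
6 cabins opened.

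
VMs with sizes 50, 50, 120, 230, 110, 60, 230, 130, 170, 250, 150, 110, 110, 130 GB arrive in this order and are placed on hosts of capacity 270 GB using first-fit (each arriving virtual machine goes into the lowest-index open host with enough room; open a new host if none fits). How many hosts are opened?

9

  50 → host 1 (new)  [load 50/270]
  50 → host 1  [load 100/270]
  120 → host 1  [load 220/270]
  230 → host 2 (new)  [load 230/270]
  110 → host 3 (new)  [load 110/270]
  60 → host 3  [load 170/270]
  230 → host 4 (new)  [load 230/270]
  130 → host 5 (new)  [load 130/270]
  170 → host 6 (new)  [load 170/270]
  250 → host 7 (new)  [load 250/270]
  150 → host 8 (new)  [load 150/270]
  110 → host 5  [load 240/270]
  110 → host 8  [load 260/270]
  130 → host 9 (new)  [load 130/270]
9 hosts opened.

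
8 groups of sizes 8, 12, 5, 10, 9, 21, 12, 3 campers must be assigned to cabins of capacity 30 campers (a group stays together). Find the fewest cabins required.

Total = 21 + 12 + 12 + 10 + 9 + 8 + 5 + 3 = 80 campers.
Lower bound: ⌈80/30⌉ = 3 cabins.
A packing using 3 cabins:
  cabin 1: 21 + 9 = 30
  cabin 2: 12 + 12 + 5 = 29
  cabin 3: 10 + 8 + 3 = 21
This matches the lower bound, so 3 is optimal.

3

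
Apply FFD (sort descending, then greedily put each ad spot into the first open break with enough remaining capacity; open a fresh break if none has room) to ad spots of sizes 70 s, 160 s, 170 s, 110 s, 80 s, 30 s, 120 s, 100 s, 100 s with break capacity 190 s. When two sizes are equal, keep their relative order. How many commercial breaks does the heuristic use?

6

Sorted descending: 170, 160, 120, 110, 100, 100, 80, 70, 30.
  170 → break 1 (new)  [load 170/190]
  160 → break 2 (new)  [load 160/190]
  120 → break 3 (new)  [load 120/190]
  110 → break 4 (new)  [load 110/190]
  100 → break 5 (new)  [load 100/190]
  100 → break 6 (new)  [load 100/190]
  80 → break 4  [load 190/190]
  70 → break 3  [load 190/190]
  30 → break 2  [load 190/190]
6 commercial breaks opened.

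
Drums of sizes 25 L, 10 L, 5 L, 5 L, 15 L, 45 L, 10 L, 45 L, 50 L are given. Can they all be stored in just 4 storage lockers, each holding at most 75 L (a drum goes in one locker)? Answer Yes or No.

A valid assignment using 3 storage lockers:
  locker 1: 50 + 25 = 75
  locker 2: 45 + 15 + 10 + 5 = 75
  locker 3: 45 + 10 + 5 = 60
That uses only 3 ≤ 4, so 4 storage lockers are enough.

Yes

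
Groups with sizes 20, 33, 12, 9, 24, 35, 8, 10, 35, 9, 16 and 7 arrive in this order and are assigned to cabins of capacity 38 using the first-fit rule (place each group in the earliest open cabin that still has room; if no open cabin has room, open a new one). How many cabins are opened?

7

  20 → cabin 1 (new)  [load 20/38]
  33 → cabin 2 (new)  [load 33/38]
  12 → cabin 1  [load 32/38]
  9 → cabin 3 (new)  [load 9/38]
  24 → cabin 3  [load 33/38]
  35 → cabin 4 (new)  [load 35/38]
  8 → cabin 5 (new)  [load 8/38]
  10 → cabin 5  [load 18/38]
  35 → cabin 6 (new)  [load 35/38]
  9 → cabin 5  [load 27/38]
  16 → cabin 7 (new)  [load 16/38]
  7 → cabin 5  [load 34/38]
7 cabins opened.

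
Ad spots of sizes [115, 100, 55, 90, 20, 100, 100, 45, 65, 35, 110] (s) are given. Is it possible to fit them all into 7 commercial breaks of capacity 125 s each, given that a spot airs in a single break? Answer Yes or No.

No

Total = 835 s; ⌈835/125⌉ = 7.
The bound of 7 does not rule out 7, but exhaustive search shows no assignment into 7 commercial breaks of capacity 125 s exists — the minimum is 8.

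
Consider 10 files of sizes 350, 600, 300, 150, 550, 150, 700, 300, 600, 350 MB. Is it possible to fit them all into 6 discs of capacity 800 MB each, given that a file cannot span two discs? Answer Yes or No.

A valid assignment using 6 discs:
  disc 1: 700 = 700
  disc 2: 600 + 150 = 750
  disc 3: 600 + 150 = 750
  disc 4: 550 = 550
  disc 5: 350 + 350 = 700
  disc 6: 300 + 300 = 600
Every load is within 800 MB, so 6 discs suffice.

Yes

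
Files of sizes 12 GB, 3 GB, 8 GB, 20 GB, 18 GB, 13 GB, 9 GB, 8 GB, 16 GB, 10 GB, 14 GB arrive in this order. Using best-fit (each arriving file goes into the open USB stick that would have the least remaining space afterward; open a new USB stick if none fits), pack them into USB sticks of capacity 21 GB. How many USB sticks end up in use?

8

  12 → USB stick 1 (new)  [load 12/21]
  3 → USB stick 1  [load 15/21]
  8 → USB stick 2 (new)  [load 8/21]
  20 → USB stick 3 (new)  [load 20/21]
  18 → USB stick 4 (new)  [load 18/21]
  13 → USB stick 2  [load 21/21]
  9 → USB stick 5 (new)  [load 9/21]
  8 → USB stick 5  [load 17/21]
  16 → USB stick 6 (new)  [load 16/21]
  10 → USB stick 7 (new)  [load 10/21]
  14 → USB stick 8 (new)  [load 14/21]
8 USB sticks opened.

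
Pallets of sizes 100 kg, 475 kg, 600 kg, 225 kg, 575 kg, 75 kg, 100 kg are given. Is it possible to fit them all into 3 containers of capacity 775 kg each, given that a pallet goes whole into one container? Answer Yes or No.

Yes

A valid assignment using 3 containers:
  container 1: 600 + 100 + 75 = 775
  container 2: 575 + 100 = 675
  container 3: 475 + 225 = 700
Every load is within 775 kg, so 3 containers suffice.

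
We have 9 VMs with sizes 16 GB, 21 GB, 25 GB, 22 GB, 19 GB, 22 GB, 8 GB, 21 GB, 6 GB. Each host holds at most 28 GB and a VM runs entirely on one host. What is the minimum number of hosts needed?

Total = 25 + 22 + 22 + 21 + 21 + 19 + 16 + 8 + 6 = 160 GB.
Lower bound: ⌈160/28⌉ = 6 hosts.
Also, 7 VMs each exceed 14 GB, and no two of those can share a host, so at least 7 hosts are needed.
A packing using 7 hosts:
  host 1: 25 = 25
  host 2: 22 + 6 = 28
  host 3: 22 = 22
  host 4: 21 = 21
  host 5: 21 = 21
  host 6: 19 + 8 = 27
  host 7: 16 = 16
This matches the lower bound, so 7 is optimal.

7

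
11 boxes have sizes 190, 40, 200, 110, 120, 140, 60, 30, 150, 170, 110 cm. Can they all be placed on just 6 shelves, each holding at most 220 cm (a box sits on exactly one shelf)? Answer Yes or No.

No

Total = 1320 cm; ⌈1320/220⌉ = 6.
The bound of 6 does not rule out 6, but exhaustive search shows no assignment into 6 shelves of capacity 220 cm exists — the minimum is 7.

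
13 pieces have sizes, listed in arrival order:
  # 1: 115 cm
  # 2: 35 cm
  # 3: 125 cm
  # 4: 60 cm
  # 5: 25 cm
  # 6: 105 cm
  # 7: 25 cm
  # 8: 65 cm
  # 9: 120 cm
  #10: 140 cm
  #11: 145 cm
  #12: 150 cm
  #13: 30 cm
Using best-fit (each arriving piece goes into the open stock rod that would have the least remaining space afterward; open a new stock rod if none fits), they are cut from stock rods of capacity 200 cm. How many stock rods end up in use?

7

  115 → stock rod 1 (new)  [load 115/200]
  35 → stock rod 1  [load 150/200]
  125 → stock rod 2 (new)  [load 125/200]
  60 → stock rod 2  [load 185/200]
  25 → stock rod 1  [load 175/200]
  105 → stock rod 3 (new)  [load 105/200]
  25 → stock rod 1  [load 200/200]
  65 → stock rod 3  [load 170/200]
  120 → stock rod 4 (new)  [load 120/200]
  140 → stock rod 5 (new)  [load 140/200]
  145 → stock rod 6 (new)  [load 145/200]
  150 → stock rod 7 (new)  [load 150/200]
  30 → stock rod 3  [load 200/200]
7 stock rods opened.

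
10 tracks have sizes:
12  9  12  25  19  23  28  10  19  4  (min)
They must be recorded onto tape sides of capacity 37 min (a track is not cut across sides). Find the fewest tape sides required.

5

Total = 28 + 25 + 23 + 19 + 19 + 12 + 12 + 10 + 9 + 4 = 161 min.
Lower bound: ⌈161/37⌉ = 5 tape sides.
A packing using 5 tape sides:
  side 1: 28 + 9 = 37
  side 2: 25 + 12 = 37
  side 3: 23 + 12 = 35
  side 4: 19 + 10 + 4 = 33
  side 5: 19 = 19
This matches the lower bound, so 5 is optimal.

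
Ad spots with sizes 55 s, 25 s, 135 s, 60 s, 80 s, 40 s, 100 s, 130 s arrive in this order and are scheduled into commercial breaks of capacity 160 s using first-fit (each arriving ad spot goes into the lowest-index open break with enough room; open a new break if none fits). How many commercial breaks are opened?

  55 → break 1 (new)  [load 55/160]
  25 → break 1  [load 80/160]
  135 → break 2 (new)  [load 135/160]
  60 → break 1  [load 140/160]
  80 → break 3 (new)  [load 80/160]
  40 → break 3  [load 120/160]
  100 → break 4 (new)  [load 100/160]
  130 → break 5 (new)  [load 130/160]
5 commercial breaks opened.

5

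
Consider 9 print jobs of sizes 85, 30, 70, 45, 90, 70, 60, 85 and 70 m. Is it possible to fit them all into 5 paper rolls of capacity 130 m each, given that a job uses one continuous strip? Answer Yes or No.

Total = 605 m; ⌈605/130⌉ = 5.
6 print jobs each exceed half the capacity and cannot share a roll, forcing at least 6 paper rolls.
At least 6 paper rolls are required, but only 5 are allowed.

No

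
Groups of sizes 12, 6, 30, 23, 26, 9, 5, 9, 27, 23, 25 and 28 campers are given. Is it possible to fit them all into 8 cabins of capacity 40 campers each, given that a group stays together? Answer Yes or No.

A valid assignment using 7 cabins:
  cabin 1: 30 + 9 = 39
  cabin 2: 28 + 12 = 40
  cabin 3: 27 + 9 = 36
  cabin 4: 26 + 6 + 5 = 37
  cabin 5: 25 = 25
  cabin 6: 23 = 23
  cabin 7: 23 = 23
That uses only 7 ≤ 8, so 8 cabins are enough.

Yes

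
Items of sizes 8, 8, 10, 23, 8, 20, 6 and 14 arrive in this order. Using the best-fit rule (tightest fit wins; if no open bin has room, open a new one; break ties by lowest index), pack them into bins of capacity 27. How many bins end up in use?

4

  8 → bin 1 (new)  [load 8/27]
  8 → bin 1  [load 16/27]
  10 → bin 1  [load 26/27]
  23 → bin 2 (new)  [load 23/27]
  8 → bin 3 (new)  [load 8/27]
  20 → bin 4 (new)  [load 20/27]
  6 → bin 4  [load 26/27]
  14 → bin 3  [load 22/27]
4 bins opened.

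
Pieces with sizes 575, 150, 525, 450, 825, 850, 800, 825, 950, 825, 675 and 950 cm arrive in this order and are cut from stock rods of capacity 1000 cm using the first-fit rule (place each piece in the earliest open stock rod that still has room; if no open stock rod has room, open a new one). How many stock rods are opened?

  575 → stock rod 1 (new)  [load 575/1000]
  150 → stock rod 1  [load 725/1000]
  525 → stock rod 2 (new)  [load 525/1000]
  450 → stock rod 2  [load 975/1000]
  825 → stock rod 3 (new)  [load 825/1000]
  850 → stock rod 4 (new)  [load 850/1000]
  800 → stock rod 5 (new)  [load 800/1000]
  825 → stock rod 6 (new)  [load 825/1000]
  950 → stock rod 7 (new)  [load 950/1000]
  825 → stock rod 8 (new)  [load 825/1000]
  675 → stock rod 9 (new)  [load 675/1000]
  950 → stock rod 10 (new)  [load 950/1000]
10 stock rods opened.

10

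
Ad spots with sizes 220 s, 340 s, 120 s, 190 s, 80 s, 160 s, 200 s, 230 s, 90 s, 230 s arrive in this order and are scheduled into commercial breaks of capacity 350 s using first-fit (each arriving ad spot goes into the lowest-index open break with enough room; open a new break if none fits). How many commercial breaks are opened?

  220 → break 1 (new)  [load 220/350]
  340 → break 2 (new)  [load 340/350]
  120 → break 1  [load 340/350]
  190 → break 3 (new)  [load 190/350]
  80 → break 3  [load 270/350]
  160 → break 4 (new)  [load 160/350]
  200 → break 5 (new)  [load 200/350]
  230 → break 6 (new)  [load 230/350]
  90 → break 4  [load 250/350]
  230 → break 7 (new)  [load 230/350]
7 commercial breaks opened.

7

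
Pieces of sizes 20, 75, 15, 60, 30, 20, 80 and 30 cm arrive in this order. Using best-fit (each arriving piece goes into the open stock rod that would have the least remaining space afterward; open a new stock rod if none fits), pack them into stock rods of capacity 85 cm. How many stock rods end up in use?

  20 → stock rod 1 (new)  [load 20/85]
  75 → stock rod 2 (new)  [load 75/85]
  15 → stock rod 1  [load 35/85]
  60 → stock rod 3 (new)  [load 60/85]
  30 → stock rod 1  [load 65/85]
  20 → stock rod 1  [load 85/85]
  80 → stock rod 4 (new)  [load 80/85]
  30 → stock rod 5 (new)  [load 30/85]
5 stock rods opened.

5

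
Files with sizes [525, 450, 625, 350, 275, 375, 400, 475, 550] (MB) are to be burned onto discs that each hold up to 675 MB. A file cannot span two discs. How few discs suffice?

8

Total = 625 + 550 + 525 + 475 + 450 + 400 + 375 + 350 + 275 = 4025 MB.
Lower bound: ⌈4025/675⌉ = 6 discs.
Also, 8 files each exceed 675/2 MB, and no two of those can share a disc, so at least 8 discs are needed.
A packing using 8 discs:
  disc 1: 625 = 625
  disc 2: 550 = 550
  disc 3: 525 = 525
  disc 4: 475 = 475
  disc 5: 450 = 450
  disc 6: 400 + 275 = 675
  disc 7: 375 = 375
  disc 8: 350 = 350
This matches the lower bound, so 8 is optimal.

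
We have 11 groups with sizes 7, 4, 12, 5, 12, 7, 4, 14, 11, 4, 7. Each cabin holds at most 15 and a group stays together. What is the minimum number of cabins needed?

Total = 14 + 12 + 12 + 11 + 7 + 7 + 7 + 5 + 4 + 4 + 4 = 87.
Lower bound: ⌈87/15⌉ = 6 cabins.
A packing using 7 cabins:
  cabin 1: 14 = 14
  cabin 2: 12 = 12
  cabin 3: 12 = 12
  cabin 4: 11 + 4 = 15
  cabin 5: 7 + 7 = 14
  cabin 6: 7 + 5 = 12
  cabin 7: 4 + 4 = 8
No arrangement into 6 cabins stays within capacity, so 7 is optimal.

7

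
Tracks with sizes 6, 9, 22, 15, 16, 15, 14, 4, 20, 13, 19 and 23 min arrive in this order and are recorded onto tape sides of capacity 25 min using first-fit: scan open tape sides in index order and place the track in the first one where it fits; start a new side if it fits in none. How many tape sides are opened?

10

  6 → side 1 (new)  [load 6/25]
  9 → side 1  [load 15/25]
  22 → side 2 (new)  [load 22/25]
  15 → side 3 (new)  [load 15/25]
  16 → side 4 (new)  [load 16/25]
  15 → side 5 (new)  [load 15/25]
  14 → side 6 (new)  [load 14/25]
  4 → side 1  [load 19/25]
  20 → side 7 (new)  [load 20/25]
  13 → side 8 (new)  [load 13/25]
  19 → side 9 (new)  [load 19/25]
  23 → side 10 (new)  [load 23/25]
10 tape sides opened.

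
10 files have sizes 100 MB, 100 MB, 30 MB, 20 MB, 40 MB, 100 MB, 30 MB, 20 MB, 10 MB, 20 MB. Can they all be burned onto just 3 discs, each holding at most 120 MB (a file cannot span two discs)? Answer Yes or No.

No

Total = 470 MB; ⌈470/120⌉ = 4.
At least 4 discs are required, but only 3 are allowed.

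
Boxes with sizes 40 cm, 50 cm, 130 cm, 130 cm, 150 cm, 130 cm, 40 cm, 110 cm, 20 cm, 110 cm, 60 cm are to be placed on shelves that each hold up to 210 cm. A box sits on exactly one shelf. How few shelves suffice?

Total = 150 + 130 + 130 + 130 + 110 + 110 + 60 + 50 + 40 + 40 + 20 = 970 cm.
Lower bound: ⌈970/210⌉ = 5 shelves.
Also, 6 boxes each exceed 105 cm, and no two of those can share a shelf, so at least 6 shelves are needed.
A packing using 6 shelves:
  shelf 1: 150 + 60 = 210
  shelf 2: 130 + 50 + 20 = 200
  shelf 3: 130 + 40 + 40 = 210
  shelf 4: 130 = 130
  shelf 5: 110 = 110
  shelf 6: 110 = 110
This matches the lower bound, so 6 is optimal.

6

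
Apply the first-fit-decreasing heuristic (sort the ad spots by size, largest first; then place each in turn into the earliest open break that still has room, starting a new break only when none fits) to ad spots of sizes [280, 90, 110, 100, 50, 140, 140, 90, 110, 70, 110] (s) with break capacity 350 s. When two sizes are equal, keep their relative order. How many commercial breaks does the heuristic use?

Sorted descending: 280, 140, 140, 110, 110, 110, 100, 90, 90, 70, 50.
  280 → break 1 (new)  [load 280/350]
  140 → break 2 (new)  [load 140/350]
  140 → break 2  [load 280/350]
  110 → break 3 (new)  [load 110/350]
  110 → break 3  [load 220/350]
  110 → break 3  [load 330/350]
  100 → break 4 (new)  [load 100/350]
  90 → break 4  [load 190/350]
  90 → break 4  [load 280/350]
  70 → break 1  [load 350/350]
  50 → break 2  [load 330/350]
4 commercial breaks opened.

4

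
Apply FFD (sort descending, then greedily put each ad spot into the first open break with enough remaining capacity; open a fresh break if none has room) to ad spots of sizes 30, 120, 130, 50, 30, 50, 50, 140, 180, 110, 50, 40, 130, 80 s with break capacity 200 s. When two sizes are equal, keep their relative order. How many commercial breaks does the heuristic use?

Sorted descending: 180, 140, 130, 130, 120, 110, 80, 50, 50, 50, 50, 40, 30, 30.
  180 → break 1 (new)  [load 180/200]
  140 → break 2 (new)  [load 140/200]
  130 → break 3 (new)  [load 130/200]
  130 → break 4 (new)  [load 130/200]
  120 → break 5 (new)  [load 120/200]
  110 → break 6 (new)  [load 110/200]
  80 → break 5  [load 200/200]
  50 → break 2  [load 190/200]
  50 → break 3  [load 180/200]
  50 → break 4  [load 180/200]
  50 → break 6  [load 160/200]
  40 → break 6  [load 200/200]
  30 → break 7 (new)  [load 30/200]
  30 → break 7  [load 60/200]
7 commercial breaks opened.

7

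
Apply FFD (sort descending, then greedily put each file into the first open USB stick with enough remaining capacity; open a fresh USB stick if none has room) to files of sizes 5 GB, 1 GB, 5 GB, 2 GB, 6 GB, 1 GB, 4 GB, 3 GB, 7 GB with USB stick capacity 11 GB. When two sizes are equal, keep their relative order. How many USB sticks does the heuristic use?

4

Sorted descending: 7, 6, 5, 5, 4, 3, 2, 1, 1.
  7 → USB stick 1 (new)  [load 7/11]
  6 → USB stick 2 (new)  [load 6/11]
  5 → USB stick 2  [load 11/11]
  5 → USB stick 3 (new)  [load 5/11]
  4 → USB stick 1  [load 11/11]
  3 → USB stick 3  [load 8/11]
  2 → USB stick 3  [load 10/11]
  1 → USB stick 3  [load 11/11]
  1 → USB stick 4 (new)  [load 1/11]
4 USB sticks opened.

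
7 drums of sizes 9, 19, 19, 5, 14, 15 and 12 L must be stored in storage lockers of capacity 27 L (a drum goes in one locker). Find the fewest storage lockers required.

4

Total = 19 + 19 + 15 + 14 + 12 + 9 + 5 = 93 L.
Lower bound: ⌈93/27⌉ = 4 storage lockers.
A packing using 4 storage lockers:
  locker 1: 19 + 5 = 24
  locker 2: 19 = 19
  locker 3: 15 + 12 = 27
  locker 4: 14 + 9 = 23
This matches the lower bound, so 4 is optimal.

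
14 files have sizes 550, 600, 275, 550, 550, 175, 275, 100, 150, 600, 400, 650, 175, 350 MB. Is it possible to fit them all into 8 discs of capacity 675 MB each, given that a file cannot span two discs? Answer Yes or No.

Total = 5400 MB; ⌈5400/675⌉ = 8.
The bound of 8 does not rule out 8, but exhaustive search shows no assignment into 8 discs of capacity 675 MB exists — the minimum is 9.

No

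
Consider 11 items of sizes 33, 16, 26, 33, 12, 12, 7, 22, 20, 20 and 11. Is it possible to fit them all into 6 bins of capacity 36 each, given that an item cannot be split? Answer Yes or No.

Total = 212; ⌈212/36⌉ = 6.
The bound of 6 does not rule out 6, but exhaustive search shows no assignment into 6 bins of capacity 36 exists — the minimum is 7.

No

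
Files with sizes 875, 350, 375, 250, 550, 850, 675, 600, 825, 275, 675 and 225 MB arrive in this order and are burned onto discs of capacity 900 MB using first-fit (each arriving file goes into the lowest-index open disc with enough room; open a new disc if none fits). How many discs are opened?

8

  875 → disc 1 (new)  [load 875/900]
  350 → disc 2 (new)  [load 350/900]
  375 → disc 2  [load 725/900]
  250 → disc 3 (new)  [load 250/900]
  550 → disc 3  [load 800/900]
  850 → disc 4 (new)  [load 850/900]
  675 → disc 5 (new)  [load 675/900]
  600 → disc 6 (new)  [load 600/900]
  825 → disc 7 (new)  [load 825/900]
  275 → disc 6  [load 875/900]
  675 → disc 8 (new)  [load 675/900]
  225 → disc 5  [load 900/900]
8 discs opened.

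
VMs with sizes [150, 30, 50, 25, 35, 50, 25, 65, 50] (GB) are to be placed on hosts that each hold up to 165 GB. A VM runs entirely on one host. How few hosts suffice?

Total = 150 + 65 + 50 + 50 + 50 + 35 + 30 + 25 + 25 = 480 GB.
Lower bound: ⌈480/165⌉ = 3 hosts.
A packing using 3 hosts:
  host 1: 150 = 150
  host 2: 65 + 50 + 50 = 165
  host 3: 50 + 35 + 30 + 25 + 25 = 165
This matches the lower bound, so 3 is optimal.

3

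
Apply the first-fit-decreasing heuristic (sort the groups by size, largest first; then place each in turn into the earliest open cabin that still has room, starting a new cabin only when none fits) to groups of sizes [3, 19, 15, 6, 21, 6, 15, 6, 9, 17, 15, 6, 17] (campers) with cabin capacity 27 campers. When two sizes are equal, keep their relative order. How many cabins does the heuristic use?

Sorted descending: 21, 19, 17, 17, 15, 15, 15, 9, 6, 6, 6, 6, 3.
  21 → cabin 1 (new)  [load 21/27]
  19 → cabin 2 (new)  [load 19/27]
  17 → cabin 3 (new)  [load 17/27]
  17 → cabin 4 (new)  [load 17/27]
  15 → cabin 5 (new)  [load 15/27]
  15 → cabin 6 (new)  [load 15/27]
  15 → cabin 7 (new)  [load 15/27]
  9 → cabin 3  [load 26/27]
  6 → cabin 1  [load 27/27]
  6 → cabin 2  [load 25/27]
  6 → cabin 4  [load 23/27]
  6 → cabin 5  [load 21/27]
  3 → cabin 4  [load 26/27]
7 cabins opened.

7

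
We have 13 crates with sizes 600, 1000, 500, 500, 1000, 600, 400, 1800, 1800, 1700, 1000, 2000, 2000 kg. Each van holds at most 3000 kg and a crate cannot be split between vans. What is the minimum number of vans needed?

Total = 2000 + 2000 + 1800 + 1800 + 1700 + 1000 + 1000 + 1000 + 600 + 600 + 500 + 500 + 400 = 14900 kg.
Lower bound: ⌈14900/3000⌉ = 5 vans.
A packing using 6 vans:
  van 1: 2000 + 1000 = 3000
  van 2: 2000 + 1000 = 3000
  van 3: 1800 + 1000 = 2800
  van 4: 1800 + 600 + 600 = 3000
  van 5: 1700 + 500 + 500 = 2700
  van 6: 400 = 400
No arrangement into 5 vans stays within capacity, so 6 is optimal.

6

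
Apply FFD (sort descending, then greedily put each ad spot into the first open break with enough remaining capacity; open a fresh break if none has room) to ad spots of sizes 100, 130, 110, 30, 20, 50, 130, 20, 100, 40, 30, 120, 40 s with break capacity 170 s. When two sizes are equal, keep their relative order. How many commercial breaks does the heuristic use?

6

Sorted descending: 130, 130, 120, 110, 100, 100, 50, 40, 40, 30, 30, 20, 20.
  130 → break 1 (new)  [load 130/170]
  130 → break 2 (new)  [load 130/170]
  120 → break 3 (new)  [load 120/170]
  110 → break 4 (new)  [load 110/170]
  100 → break 5 (new)  [load 100/170]
  100 → break 6 (new)  [load 100/170]
  50 → break 3  [load 170/170]
  40 → break 1  [load 170/170]
  40 → break 2  [load 170/170]
  30 → break 4  [load 140/170]
  30 → break 4  [load 170/170]
  20 → break 5  [load 120/170]
  20 → break 5  [load 140/170]
6 commercial breaks opened.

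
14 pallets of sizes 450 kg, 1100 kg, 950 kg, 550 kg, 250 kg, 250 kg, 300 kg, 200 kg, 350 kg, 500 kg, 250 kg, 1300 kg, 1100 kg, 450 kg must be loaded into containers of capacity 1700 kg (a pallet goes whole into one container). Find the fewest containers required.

5

Total = 1300 + 1100 + 1100 + 950 + 550 + 500 + 450 + 450 + 350 + 300 + 250 + 250 + 250 + 200 = 8000 kg.
Lower bound: ⌈8000/1700⌉ = 5 containers.
A packing using 5 containers:
  container 1: 1300 + 350 = 1650
  container 2: 1100 + 550 = 1650
  container 3: 1100 + 500 = 1600
  container 4: 950 + 450 + 300 = 1700
  container 5: 450 + 250 + 250 + 250 + 200 = 1400
This matches the lower bound, so 5 is optimal.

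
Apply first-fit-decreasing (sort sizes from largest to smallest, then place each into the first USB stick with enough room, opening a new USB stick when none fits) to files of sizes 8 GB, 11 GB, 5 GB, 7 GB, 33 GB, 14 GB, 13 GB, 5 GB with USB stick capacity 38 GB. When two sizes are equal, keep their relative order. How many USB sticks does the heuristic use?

3

Sorted descending: 33, 14, 13, 11, 8, 7, 5, 5.
  33 → USB stick 1 (new)  [load 33/38]
  14 → USB stick 2 (new)  [load 14/38]
  13 → USB stick 2  [load 27/38]
  11 → USB stick 2  [load 38/38]
  8 → USB stick 3 (new)  [load 8/38]
  7 → USB stick 3  [load 15/38]
  5 → USB stick 1  [load 38/38]
  5 → USB stick 3  [load 20/38]
3 USB sticks opened.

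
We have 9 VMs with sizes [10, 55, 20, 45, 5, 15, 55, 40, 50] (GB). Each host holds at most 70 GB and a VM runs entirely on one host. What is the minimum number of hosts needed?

5

Total = 55 + 55 + 50 + 45 + 40 + 20 + 15 + 10 + 5 = 295 GB.
Lower bound: ⌈295/70⌉ = 5 hosts.
A packing using 5 hosts:
  host 1: 55 + 15 = 70
  host 2: 55 + 10 + 5 = 70
  host 3: 50 + 20 = 70
  host 4: 45 = 45
  host 5: 40 = 40
This matches the lower bound, so 5 is optimal.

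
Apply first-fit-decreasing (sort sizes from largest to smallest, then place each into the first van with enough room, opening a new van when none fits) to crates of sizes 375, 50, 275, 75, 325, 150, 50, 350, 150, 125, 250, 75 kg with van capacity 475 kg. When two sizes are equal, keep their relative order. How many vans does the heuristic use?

5

Sorted descending: 375, 350, 325, 275, 250, 150, 150, 125, 75, 75, 50, 50.
  375 → van 1 (new)  [load 375/475]
  350 → van 2 (new)  [load 350/475]
  325 → van 3 (new)  [load 325/475]
  275 → van 4 (new)  [load 275/475]
  250 → van 5 (new)  [load 250/475]
  150 → van 3  [load 475/475]
  150 → van 4  [load 425/475]
  125 → van 2  [load 475/475]
  75 → van 1  [load 450/475]
  75 → van 5  [load 325/475]
  50 → van 4  [load 475/475]
  50 → van 5  [load 375/475]
5 vans opened.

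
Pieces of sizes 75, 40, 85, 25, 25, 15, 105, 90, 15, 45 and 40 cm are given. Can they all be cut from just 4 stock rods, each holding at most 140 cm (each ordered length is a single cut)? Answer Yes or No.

Total = 560 cm; ⌈560/140⌉ = 4.
The bound of 4 does not rule out 4, but exhaustive search shows no assignment into 4 stock rods of capacity 140 cm exists — the minimum is 5.

No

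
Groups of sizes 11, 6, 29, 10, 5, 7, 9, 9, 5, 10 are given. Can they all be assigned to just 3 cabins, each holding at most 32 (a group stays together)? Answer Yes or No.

No

Total = 101; ⌈101/32⌉ = 4.
At least 4 cabins are required, but only 3 are allowed.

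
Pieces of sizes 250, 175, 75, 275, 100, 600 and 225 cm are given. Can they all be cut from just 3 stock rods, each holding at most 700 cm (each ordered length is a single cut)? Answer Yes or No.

Yes

A valid assignment using 3 stock rods:
  stock rod 1: 600 + 100 = 700
  stock rod 2: 275 + 250 + 175 = 700
  stock rod 3: 225 + 75 = 300
Every load is within 700 cm, so 3 stock rods suffice.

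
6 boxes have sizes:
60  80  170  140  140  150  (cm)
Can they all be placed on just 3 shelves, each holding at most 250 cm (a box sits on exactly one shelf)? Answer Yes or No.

Total = 740 cm; ⌈740/250⌉ = 3.
4 boxes each exceed half the capacity and cannot share a shelf, forcing at least 4 shelves.
At least 4 shelves are required, but only 3 are allowed.

No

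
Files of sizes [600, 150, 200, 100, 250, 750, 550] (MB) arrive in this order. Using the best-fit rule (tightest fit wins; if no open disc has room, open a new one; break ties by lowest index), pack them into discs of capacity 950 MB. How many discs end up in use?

  600 → disc 1 (new)  [load 600/950]
  150 → disc 1  [load 750/950]
  200 → disc 1  [load 950/950]
  100 → disc 2 (new)  [load 100/950]
  250 → disc 2  [load 350/950]
  750 → disc 3 (new)  [load 750/950]
  550 → disc 2  [load 900/950]
3 discs opened.

3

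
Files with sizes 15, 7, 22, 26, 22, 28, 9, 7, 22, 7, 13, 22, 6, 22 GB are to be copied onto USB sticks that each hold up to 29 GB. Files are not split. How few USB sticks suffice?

9

Total = 28 + 26 + 22 + 22 + 22 + 22 + 22 + 15 + 13 + 9 + 7 + 7 + 7 + 6 = 228 GB.
Lower bound: ⌈228/29⌉ = 8 USB sticks.
A packing using 9 USB sticks:
  USB stick 1: 28 = 28
  USB stick 2: 26 = 26
  USB stick 3: 22 + 7 = 29
  USB stick 4: 22 + 7 = 29
  USB stick 5: 22 + 7 = 29
  USB stick 6: 22 + 6 = 28
  USB stick 7: 22 = 22
  USB stick 8: 15 + 13 = 28
  USB stick 9: 9 = 9
No arrangement into 8 USB sticks stays within capacity, so 9 is optimal.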